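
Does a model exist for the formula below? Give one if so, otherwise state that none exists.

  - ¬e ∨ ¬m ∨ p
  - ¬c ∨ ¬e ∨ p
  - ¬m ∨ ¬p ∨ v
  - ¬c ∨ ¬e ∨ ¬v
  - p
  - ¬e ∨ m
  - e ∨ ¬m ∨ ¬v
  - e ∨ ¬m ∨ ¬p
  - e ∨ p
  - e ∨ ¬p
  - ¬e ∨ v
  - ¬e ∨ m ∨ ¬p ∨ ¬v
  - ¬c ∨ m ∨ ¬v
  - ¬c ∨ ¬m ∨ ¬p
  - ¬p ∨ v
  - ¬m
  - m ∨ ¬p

Case m = True:
  Clause (¬m) is falsified — contradiction.
Case m = False:
  (p) forces p = True.
  Clause (m ∨ ¬p) is falsified — contradiction.
Both cases fail, so the formula is unsatisfiable.

Unsatisfiable — no assignment works.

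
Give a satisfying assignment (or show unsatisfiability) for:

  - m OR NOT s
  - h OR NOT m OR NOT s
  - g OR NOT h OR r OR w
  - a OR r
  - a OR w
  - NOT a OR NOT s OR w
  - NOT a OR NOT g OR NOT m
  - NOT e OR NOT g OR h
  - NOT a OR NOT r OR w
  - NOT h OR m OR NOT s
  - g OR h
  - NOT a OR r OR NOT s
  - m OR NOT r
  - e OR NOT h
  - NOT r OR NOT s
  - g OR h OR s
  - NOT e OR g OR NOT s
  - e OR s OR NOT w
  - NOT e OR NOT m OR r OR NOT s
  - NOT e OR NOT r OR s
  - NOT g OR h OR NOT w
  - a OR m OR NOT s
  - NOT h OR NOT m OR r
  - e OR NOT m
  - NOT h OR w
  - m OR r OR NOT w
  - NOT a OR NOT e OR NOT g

h = False, a = True, e = False, r = False, m = False, w = False, s = False, g = True

Set h = False.
  then (g OR h) forces g = True.
  then (NOT g OR h OR NOT w) forces w = False.
  then (a OR w) forces a = True.
  then (NOT a OR NOT s OR w) forces s = False.
  then (NOT a OR NOT g OR NOT m) forces m = False.
  then (NOT e OR NOT g OR h) forces e = False.
  then (NOT a OR NOT r OR w) forces r = False.
All clauses satisfied.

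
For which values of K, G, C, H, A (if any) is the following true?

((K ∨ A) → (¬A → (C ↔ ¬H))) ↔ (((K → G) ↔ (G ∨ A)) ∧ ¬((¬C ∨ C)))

K = True, G = False, C = False, H = False, A = False

  ((K ∨ A) → (¬A → (C ↔ ¬H))) ↔ (((K → G) ↔ (G ∨ A)) ∧ ¬((¬C ∨ C))) = True
    (K ∨ A) → (¬A → (C ↔ ¬H)) = False
      K ∨ A = True
      ¬A → (C ↔ ¬H) = False
        ¬A = True
        C ↔ ¬H = False
          ¬H = True
    ((K → G) ↔ (G ∨ A)) ∧ ¬((¬C ∨ C)) = False
      (K → G) ↔ (G ∨ A) = True
        K → G = False
        G ∨ A = False
      ¬((¬C ∨ C)) = False
        ¬C ∨ C = True
          ¬C = True
The formula evaluates to True.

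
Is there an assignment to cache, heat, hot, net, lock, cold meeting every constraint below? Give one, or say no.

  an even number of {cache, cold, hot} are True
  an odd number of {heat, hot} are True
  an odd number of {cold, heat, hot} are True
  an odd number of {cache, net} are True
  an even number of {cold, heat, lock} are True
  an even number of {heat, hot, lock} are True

cache=F, heat=T, hot=F, net=T, lock=T, cold=F

{cache, cold, hot}: 0 true → even ✓
{heat, hot}: 1 true → odd ✓
{cold, heat, hot}: 1 true → odd ✓
{cache, net}: 1 true → odd ✓
{cold, heat, lock}: 2 true → even ✓
{heat, hot, lock}: 2 true → even ✓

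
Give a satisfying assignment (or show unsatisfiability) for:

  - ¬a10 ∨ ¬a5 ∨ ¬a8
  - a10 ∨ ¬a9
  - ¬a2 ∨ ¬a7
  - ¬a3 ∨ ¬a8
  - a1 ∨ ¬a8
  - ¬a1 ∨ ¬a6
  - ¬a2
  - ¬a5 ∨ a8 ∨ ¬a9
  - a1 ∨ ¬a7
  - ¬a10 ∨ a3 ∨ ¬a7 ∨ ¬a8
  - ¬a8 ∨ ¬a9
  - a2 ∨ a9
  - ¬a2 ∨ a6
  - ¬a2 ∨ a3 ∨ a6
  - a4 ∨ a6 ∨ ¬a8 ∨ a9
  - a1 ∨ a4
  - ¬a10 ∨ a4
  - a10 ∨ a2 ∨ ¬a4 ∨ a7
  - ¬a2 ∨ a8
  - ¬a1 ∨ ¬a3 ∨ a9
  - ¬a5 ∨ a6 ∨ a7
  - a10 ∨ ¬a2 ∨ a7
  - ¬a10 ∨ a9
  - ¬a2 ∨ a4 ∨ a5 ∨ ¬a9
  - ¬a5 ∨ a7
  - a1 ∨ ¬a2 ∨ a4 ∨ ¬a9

a1 = True, a2 = False, a3 = False, a4 = True, a5 = False, a6 = False, a7 = False, a8 = False, a9 = True, a10 = True

Unit clause (¬a2) forces a2 = False.
In (a2 ∨ a9) only a9 is left, so a9 = True.
In (a10 ∨ ¬a9) only a10 is left, so a10 = True.
In (¬a8 ∨ ¬a9) only ¬a8 is left, so a8 = False.
In (¬a10 ∨ a4) only a4 is left, so a4 = True.
In (¬a5 ∨ a8 ∨ ¬a9) only ¬a5 is left, so a5 = False.
Set a1 = True.
  then (¬a1 ∨ ¬a6) forces a6 = False.
Set a3 = False.
Set a7 = False.
All clauses satisfied.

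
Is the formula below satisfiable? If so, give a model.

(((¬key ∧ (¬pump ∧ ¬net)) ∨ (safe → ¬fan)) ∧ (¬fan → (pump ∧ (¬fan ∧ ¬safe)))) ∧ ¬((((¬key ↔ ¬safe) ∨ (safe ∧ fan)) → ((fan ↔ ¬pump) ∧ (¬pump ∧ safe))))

net = False; fan = True; pump = False; safe = False; key = False

  ((¬key ∧ (¬pump ∧ ¬net)) ∨ (safe → ¬fan)) ∧ (¬fan → (pump ∧ (¬fan ∧ ¬safe))) = True
    (¬key ∧ (¬pump ∧ ¬net)) ∨ (safe → ¬fan) = True
      ¬key ∧ (¬pump ∧ ¬net) = True
        ¬key = True
        ¬pump ∧ ¬net = True
          ¬pump = True
          ¬net = True
      safe → ¬fan = True
        ¬fan = False
    ¬fan → (pump ∧ (¬fan ∧ ¬safe)) = True
      ¬fan = False
      pump ∧ (¬fan ∧ ¬safe) = False
        ¬fan ∧ ¬safe = False
          ¬fan = False
          ¬safe = True
  ¬((((¬key ↔ ¬safe) ∨ (safe ∧ fan)) → ((fan ↔ ¬pump) ∧ (¬pump ∧ safe)))) = True
    ((¬key ↔ ¬safe) ∨ (safe ∧ fan)) → ((fan ↔ ¬pump) ∧ (¬pump ∧ safe)) = False
      (¬key ↔ ¬safe) ∨ (safe ∧ fan) = True
        ¬key ↔ ¬safe = True
          ¬key = True
          ¬safe = True
        safe ∧ fan = False
      (fan ↔ ¬pump) ∧ (¬pump ∧ safe) = False
        fan ↔ ¬pump = True
          ¬pump = True
        ¬pump ∧ safe = False
          ¬pump = True
Both conjuncts True, so the formula holds.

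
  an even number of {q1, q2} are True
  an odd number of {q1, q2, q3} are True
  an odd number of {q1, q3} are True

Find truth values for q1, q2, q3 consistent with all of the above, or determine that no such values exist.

q1: False; q2: False; q3: True

{q1, q2}: 0 true → even ✓
{q1, q2, q3}: 1 true → odd ✓
{q1, q3}: 1 true → odd ✓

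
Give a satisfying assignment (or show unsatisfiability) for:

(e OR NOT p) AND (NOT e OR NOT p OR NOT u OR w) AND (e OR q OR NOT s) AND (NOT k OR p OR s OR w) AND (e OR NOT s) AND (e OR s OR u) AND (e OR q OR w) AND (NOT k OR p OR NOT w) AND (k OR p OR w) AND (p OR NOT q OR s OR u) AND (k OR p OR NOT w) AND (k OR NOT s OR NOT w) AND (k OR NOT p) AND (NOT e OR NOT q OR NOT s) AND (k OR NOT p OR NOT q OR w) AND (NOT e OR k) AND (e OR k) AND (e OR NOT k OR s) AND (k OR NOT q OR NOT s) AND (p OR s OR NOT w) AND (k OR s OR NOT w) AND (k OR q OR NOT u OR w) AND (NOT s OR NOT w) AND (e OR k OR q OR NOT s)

Set q = True.
Set u = False.
Try k = False:
  (k OR NOT p) forces p = False.
  (k OR p OR w) forces w = True.
  clause (k OR p OR NOT w) is falsified — backtrack.
So k = True.
Set w = False.
Set e = True.
  then (NOT e OR NOT q OR NOT s) forces s = False.
  then (NOT k OR p OR s OR w) forces p = True.
All clauses satisfied.

q: True; u: False; k: True; w: False; e: True; s: False; p: True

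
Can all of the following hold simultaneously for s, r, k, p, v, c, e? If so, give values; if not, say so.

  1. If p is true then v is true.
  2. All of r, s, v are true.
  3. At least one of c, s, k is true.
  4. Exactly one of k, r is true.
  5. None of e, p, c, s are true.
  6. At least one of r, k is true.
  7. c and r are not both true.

No satisfying assignment exists.

Case s = True:
  Constraint (5) is violated (s=T) — contradiction.
Case s = False:
  Constraint (2) is violated (s=F) — contradiction.
Both cases fail — unsatisfiable.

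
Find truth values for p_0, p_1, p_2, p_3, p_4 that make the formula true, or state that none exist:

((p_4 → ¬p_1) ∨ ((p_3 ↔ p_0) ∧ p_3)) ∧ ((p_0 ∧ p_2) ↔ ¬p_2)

p_0: False; p_1: False; p_2: True; p_3: False; p_4: True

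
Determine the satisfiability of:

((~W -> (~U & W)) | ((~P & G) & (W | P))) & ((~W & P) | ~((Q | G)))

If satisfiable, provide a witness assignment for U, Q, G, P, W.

U = True, Q = False, G = False, P = True, W = True

  (~W -> (~U & W)) | ((~P & G) & (W | P)) = True
    ~W -> (~U & W) = True
      ~W = False
      ~U & W = False
        ~U = False
    (~P & G) & (W | P) = False
      ~P & G = False
        ~P = False
      W | P = True
  (~W & P) | ~((Q | G)) = True
    ~W & P = False
      ~W = False
    ~((Q | G)) = True
      Q | G = False
Both conjuncts True, so the formula holds.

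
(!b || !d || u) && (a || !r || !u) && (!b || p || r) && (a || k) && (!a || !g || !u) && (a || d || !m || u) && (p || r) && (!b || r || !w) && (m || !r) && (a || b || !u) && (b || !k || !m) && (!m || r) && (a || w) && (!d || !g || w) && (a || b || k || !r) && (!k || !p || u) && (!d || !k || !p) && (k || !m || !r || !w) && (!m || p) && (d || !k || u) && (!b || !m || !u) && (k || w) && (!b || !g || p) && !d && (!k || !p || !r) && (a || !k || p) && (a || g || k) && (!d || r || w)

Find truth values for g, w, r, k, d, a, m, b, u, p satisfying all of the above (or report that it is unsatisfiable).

Unit clause (!d) forces d = False.
Set g = False.
Set w = False.
  then (a || w) forces a = True.
  then (k || w) forces k = True.
  then (d || !k || u) forces u = True.
Set r = False.
  then (p || r) forces p = True.
  then (!m || r) forces m = False.
Set b = True.
All clauses satisfied.

g = False; w = False; r = False; k = True; d = False; a = True; m = False; b = True; u = True; p = True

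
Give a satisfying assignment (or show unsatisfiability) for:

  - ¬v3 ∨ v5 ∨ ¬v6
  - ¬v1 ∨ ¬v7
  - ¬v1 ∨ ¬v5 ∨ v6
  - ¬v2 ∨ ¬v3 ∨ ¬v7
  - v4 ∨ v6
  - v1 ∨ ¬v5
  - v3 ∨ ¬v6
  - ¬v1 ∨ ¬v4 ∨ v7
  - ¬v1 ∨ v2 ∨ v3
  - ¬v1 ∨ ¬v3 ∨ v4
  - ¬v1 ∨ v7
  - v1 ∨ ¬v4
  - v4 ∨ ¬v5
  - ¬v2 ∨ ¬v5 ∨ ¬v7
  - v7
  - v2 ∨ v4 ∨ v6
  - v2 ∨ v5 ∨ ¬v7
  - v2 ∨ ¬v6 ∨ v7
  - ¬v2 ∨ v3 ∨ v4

Case v1 = True:
  (¬v1 ∨ ¬v7) forces v7 = False.
  Clause (¬v1 ∨ v7) is falsified — contradiction.
Case v1 = False:
  (v1 ∨ ¬v5) forces v5 = False.
  (v1 ∨ ¬v4) forces v4 = False.
  (v4 ∨ v6) forces v6 = True.
  (¬v3 ∨ v5 ∨ ¬v6) forces v3 = False.
  Clause (v3 ∨ ¬v6) is falsified — contradiction.
Both cases fail, so the formula is unsatisfiable.

Unsatisfiable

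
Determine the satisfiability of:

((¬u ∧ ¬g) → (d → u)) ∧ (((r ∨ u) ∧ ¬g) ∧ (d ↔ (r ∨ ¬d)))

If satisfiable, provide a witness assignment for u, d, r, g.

u = True, d = True, r = True, g = False

  (¬u ∧ ¬g) → (d → u) = True
    ¬u ∧ ¬g = False
      ¬u = False
      ¬g = True
    d → u = True
  ((r ∨ u) ∧ ¬g) ∧ (d ↔ (r ∨ ¬d)) = True
    (r ∨ u) ∧ ¬g = True
      r ∨ u = True
      ¬g = True
    d ↔ (r ∨ ¬d) = True
      r ∨ ¬d = True
        ¬d = False
Both conjuncts True, so the formula holds.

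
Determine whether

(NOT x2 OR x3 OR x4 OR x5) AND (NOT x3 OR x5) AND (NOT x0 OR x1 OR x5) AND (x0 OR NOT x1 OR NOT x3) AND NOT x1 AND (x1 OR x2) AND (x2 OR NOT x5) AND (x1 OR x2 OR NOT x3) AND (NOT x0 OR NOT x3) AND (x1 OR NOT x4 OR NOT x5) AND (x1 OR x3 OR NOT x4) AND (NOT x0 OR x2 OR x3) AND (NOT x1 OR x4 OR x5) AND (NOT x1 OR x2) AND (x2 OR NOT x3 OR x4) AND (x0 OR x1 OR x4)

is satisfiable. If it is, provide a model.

x0: True, x1: False, x2: True, x3: False, x4: False, x5: True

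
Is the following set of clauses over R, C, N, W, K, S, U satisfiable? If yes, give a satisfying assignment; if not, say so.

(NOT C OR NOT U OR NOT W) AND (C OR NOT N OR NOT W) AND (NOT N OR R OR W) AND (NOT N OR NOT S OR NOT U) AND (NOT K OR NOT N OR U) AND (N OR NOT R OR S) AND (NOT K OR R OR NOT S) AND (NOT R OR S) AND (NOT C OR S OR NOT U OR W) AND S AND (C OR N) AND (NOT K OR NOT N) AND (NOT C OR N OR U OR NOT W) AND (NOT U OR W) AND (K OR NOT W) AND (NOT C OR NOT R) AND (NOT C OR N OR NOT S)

Unit clause (S) forces S = True.
Try R = False:
  (NOT K OR R OR NOT S) forces K = False.
  (K OR NOT W) forces W = False.
  (NOT N OR R OR W) forces N = False.
  (C OR N) forces C = True.
  clause (NOT C OR N OR NOT S) is falsified — backtrack.
So R = True.
  then (NOT C OR NOT R) forces C = False.
  then (C OR N) forces N = True.
  then (NOT K OR NOT N) forces K = False.
  then (K OR NOT W) forces W = False.
  then (NOT N OR NOT S OR NOT U) forces U = False.
All clauses satisfied.

R: True, C: False, N: True, W: False, K: False, S: True, U: False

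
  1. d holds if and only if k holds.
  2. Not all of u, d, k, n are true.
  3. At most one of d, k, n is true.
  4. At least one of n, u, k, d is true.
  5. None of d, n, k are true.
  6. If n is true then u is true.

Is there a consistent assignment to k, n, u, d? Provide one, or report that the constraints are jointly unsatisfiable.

k = False, n = False, u = True, d = False

  (1) d=F, k=F — same ✓
  (2) {u, d, k, n}: 1/4 true — not all ✓
  (3) {d, k, n}: 0 true — at most one ✓
  (4) {n, u, k, d}: 1 true — at least one ✓
  (5) {d, n, k}: 0 true — none ✓
  (6) n=F ⇒ u: vacuous ✓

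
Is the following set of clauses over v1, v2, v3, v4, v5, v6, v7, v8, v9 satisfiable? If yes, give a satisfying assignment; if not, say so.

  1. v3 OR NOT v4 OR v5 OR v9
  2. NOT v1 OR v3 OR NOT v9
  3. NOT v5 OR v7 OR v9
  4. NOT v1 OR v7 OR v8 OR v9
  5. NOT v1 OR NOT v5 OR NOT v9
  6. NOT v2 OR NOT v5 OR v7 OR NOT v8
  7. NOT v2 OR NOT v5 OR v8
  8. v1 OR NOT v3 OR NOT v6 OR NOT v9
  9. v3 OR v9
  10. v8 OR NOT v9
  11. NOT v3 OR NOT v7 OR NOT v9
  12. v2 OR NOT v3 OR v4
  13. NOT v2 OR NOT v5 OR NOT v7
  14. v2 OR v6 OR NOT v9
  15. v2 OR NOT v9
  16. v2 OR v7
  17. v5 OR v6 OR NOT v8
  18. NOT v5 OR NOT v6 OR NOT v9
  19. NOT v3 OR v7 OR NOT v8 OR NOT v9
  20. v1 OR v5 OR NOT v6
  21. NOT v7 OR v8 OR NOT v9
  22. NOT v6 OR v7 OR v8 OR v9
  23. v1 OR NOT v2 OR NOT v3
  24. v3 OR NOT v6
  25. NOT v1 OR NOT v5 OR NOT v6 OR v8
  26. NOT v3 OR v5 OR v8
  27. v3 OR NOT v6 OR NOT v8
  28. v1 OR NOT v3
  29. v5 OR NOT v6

Set v1 = True.
Set v2 = False.
  then (v2 OR NOT v9) forces v9 = False.
  then (v2 OR v7) forces v7 = True.
  then (v3 OR v9) forces v3 = True.
  then (v2 OR NOT v3 OR v4) forces v4 = True.
Set v5 = True.
Set v6 = False.
Set v8 = False.
All clauses satisfied.

v1: True, v2: False, v3: True, v4: True, v5: True, v6: False, v7: True, v8: False, v9: False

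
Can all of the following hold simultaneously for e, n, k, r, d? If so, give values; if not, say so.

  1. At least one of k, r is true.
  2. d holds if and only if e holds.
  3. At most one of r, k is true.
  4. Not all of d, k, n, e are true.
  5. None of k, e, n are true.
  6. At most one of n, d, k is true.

e=F, n=F, k=F, r=T, d=F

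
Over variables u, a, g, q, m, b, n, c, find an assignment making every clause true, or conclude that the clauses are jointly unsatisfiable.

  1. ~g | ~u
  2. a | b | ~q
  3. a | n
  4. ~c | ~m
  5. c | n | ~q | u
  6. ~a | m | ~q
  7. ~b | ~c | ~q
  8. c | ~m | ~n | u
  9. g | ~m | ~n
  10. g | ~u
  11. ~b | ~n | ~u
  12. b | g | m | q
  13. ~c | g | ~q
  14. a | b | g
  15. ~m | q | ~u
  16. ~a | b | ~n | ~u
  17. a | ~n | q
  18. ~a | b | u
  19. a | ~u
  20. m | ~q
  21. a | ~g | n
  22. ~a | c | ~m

Try u = True:
  (~g | ~u) forces g = False.
  clause (g | ~u) is falsified — backtrack.
So u = False.
Set a = True.
  then (~a | b | u) forces b = True.
Set g = True.
Try q = True:
  (~a | m | ~q) forces m = True.
  (~c | ~m) forces c = False.
  clause (~a | c | ~m) is falsified — backtrack.
So q = False.
Try m = True:
  (~c | ~m) forces c = False.
  clause (~a | c | ~m) is falsified — backtrack.
So m = False.
Set n = False.
Set c = True.
All clauses satisfied.

u = False; a = True; g = True; q = False; m = False; b = True; n = False; c = True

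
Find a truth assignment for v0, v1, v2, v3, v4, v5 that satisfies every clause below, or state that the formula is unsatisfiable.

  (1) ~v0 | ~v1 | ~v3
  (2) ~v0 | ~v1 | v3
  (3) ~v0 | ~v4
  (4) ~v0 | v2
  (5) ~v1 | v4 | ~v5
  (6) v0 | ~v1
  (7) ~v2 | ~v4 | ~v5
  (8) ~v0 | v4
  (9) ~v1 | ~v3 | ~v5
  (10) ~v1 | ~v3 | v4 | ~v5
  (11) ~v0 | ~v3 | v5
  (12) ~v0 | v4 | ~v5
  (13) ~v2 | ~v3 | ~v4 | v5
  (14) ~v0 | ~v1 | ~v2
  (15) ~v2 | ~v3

v0 = False, v1 = False, v2 = False, v3 = False, v4 = False, v5 = False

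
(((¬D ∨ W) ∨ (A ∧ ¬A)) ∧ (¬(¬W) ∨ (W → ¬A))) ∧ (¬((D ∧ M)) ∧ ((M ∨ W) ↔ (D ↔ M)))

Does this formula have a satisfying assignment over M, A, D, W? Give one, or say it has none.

M = False, A = False, D = False, W = True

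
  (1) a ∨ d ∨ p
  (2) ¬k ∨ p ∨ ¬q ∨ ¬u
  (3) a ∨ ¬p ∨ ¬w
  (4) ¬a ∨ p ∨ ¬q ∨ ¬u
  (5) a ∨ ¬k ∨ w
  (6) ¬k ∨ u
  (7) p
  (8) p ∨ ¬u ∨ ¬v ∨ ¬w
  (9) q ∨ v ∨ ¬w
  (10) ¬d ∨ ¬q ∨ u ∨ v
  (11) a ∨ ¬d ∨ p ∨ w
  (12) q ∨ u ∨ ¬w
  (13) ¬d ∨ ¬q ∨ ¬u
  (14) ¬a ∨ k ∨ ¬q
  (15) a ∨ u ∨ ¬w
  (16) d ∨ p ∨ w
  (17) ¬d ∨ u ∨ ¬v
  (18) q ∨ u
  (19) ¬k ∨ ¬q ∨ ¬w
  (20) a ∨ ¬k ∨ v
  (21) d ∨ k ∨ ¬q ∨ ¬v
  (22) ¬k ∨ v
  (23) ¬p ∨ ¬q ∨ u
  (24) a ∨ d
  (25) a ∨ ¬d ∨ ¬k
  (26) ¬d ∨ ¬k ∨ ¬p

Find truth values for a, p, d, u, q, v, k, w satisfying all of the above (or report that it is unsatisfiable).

a = True; p = True; d = True; u = True; q = False; v = False; k = False; w = False

Unit clause (p) forces p = True.
Set a = True.
Set d = True.
  then (¬d ∨ ¬k ∨ ¬p) forces k = False.
  then (¬a ∨ k ∨ ¬q) forces q = False.
  then (q ∨ u) forces u = True.
Set v = False.
  then (q ∨ v ∨ ¬w) forces w = False.
All clauses satisfied.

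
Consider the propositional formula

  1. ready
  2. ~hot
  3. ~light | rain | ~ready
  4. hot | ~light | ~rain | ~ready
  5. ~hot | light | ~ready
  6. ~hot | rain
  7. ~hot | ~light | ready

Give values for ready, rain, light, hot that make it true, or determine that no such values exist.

ready=T; rain=F; light=F; hot=F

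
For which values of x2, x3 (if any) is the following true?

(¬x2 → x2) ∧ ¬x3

x2 = True; x3 = False

  ¬x2 → x2 = True
    ¬x2 = False
  ¬x3 = True
Both conjuncts True, so the formula holds.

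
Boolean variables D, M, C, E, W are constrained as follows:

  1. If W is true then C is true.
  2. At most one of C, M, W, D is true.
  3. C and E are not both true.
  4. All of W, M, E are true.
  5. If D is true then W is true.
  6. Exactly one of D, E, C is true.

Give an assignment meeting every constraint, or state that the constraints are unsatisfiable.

Unsatisfiable

Case W = True:
  (1) with W=T forces C = True.
  Constraint (2) is violated (C=T, W=T) — contradiction.
Case W = False:
  Constraint (4) is violated (W=F) — contradiction.
Both cases fail — unsatisfiable.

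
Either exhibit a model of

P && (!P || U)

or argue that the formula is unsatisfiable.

P: True, U: True

  !P || U = True
    !P = False
Both conjuncts True, so the formula holds.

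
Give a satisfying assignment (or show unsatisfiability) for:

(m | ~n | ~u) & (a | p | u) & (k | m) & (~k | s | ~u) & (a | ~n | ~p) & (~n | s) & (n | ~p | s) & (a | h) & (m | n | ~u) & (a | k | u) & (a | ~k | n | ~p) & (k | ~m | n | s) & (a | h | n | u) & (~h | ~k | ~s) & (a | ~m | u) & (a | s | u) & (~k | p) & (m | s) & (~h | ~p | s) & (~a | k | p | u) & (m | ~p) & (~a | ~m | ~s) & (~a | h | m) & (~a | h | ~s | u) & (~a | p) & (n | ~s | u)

s: True, h: True, n: True, a: False, m: True, p: False, u: True, k: False

Try s = False:
  (~n | s) forces n = False.
  (n | ~p | s) forces p = False.
  (~k | p) forces k = False.
  (k | m) forces m = True.
  clause (k | ~m | n | s) is falsified — backtrack.
So s = True.
Set h = True.
  then (~h | ~k | ~s) forces k = False.
  then (k | m) forces m = True.
  then (~a | ~m | ~s) forces a = False.
  then (a | k | u) forces u = True.
Set n = True.
  then (a | ~n | ~p) forces p = False.
All clauses satisfied.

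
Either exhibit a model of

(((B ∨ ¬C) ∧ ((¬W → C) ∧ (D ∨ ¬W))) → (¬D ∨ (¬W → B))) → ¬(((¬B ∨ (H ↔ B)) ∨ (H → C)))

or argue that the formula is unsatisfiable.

No satisfying assignment exists.

Case B = True: the formula simplifies to ¬((H ∨ (H → C))).
  H = True: this becomes ¬((True ∨ C)) = False.
  H = False: this becomes ¬((False ∨ True)) = False.
Case B = False: the formula simplifies to ¬(((¬C ∧ ((¬W → C) ∧ (D ∨ ¬W))) → (¬D ∨ W))).
  W = True: this becomes ¬(((¬C ∧ D) → True)) = False.
  W = False: simplifies to ¬(((¬C ∧ C) → ¬D)).
    C = True: this becomes ¬((False → ¬D)) = False.
    C = False: this becomes ¬((False → ¬D)) = False.
Both cases fail — unsatisfiable.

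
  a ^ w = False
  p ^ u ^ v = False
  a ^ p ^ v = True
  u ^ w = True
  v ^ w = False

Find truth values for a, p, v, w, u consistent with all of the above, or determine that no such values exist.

a = False, p = True, v = False, w = False, u = True

a ^ w = F ^ F = False ✓
p ^ u ^ v = T ^ T ^ F = False ✓
a ^ p ^ v = F ^ T ^ F = True ✓
u ^ w = T ^ F = True ✓
v ^ w = F ^ F = False ✓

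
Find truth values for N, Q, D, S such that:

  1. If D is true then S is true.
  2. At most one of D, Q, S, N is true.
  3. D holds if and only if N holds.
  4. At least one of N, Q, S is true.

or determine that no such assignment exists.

N = False, Q = False, D = False, S = True

  (1) D=F ⇒ S: vacuous ✓
  (2) {D, Q, S, N}: 1 true — at most one ✓
  (3) D=F, N=F — same ✓
  (4) {N, Q, S}: 1 true — at least one ✓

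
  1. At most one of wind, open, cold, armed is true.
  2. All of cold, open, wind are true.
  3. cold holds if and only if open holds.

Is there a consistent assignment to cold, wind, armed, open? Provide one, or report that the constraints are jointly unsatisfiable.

Case cold = True:
  (1) with cold=T forces wind = False.
  Constraint (2) is violated (wind=F) — contradiction.
Case cold = False:
  Constraint (2) is violated (cold=F) — contradiction.
Both cases fail — unsatisfiable.

Unsatisfiable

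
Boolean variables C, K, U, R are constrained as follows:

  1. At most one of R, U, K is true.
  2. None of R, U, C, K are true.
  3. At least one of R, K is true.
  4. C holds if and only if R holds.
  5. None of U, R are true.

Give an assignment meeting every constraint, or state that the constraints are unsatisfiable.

Case K = True:
  Constraint (2) is violated (K=T) — contradiction.
Case K = False:
  (2) forces R = False.
  Constraint (3) is violated (R=F, K=F) — contradiction.
Both cases fail — unsatisfiable.

Unsatisfiable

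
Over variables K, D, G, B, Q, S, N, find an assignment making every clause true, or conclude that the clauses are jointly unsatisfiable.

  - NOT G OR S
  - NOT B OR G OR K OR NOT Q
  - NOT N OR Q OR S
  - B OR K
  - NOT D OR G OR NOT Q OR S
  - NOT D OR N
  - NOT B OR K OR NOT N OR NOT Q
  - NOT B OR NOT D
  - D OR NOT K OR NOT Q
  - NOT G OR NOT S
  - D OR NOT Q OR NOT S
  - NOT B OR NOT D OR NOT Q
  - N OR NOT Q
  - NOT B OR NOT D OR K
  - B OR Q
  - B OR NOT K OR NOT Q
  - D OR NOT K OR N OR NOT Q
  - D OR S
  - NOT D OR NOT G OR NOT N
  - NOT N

Unit clause (NOT N) forces N = False.
In (NOT D OR N) only NOT D is left, so D = False.
In (N OR NOT Q) only NOT Q is left, so Q = False.
In (B OR Q) only B is left, so B = True.
In (D OR S) only S is left, so S = True.
In (NOT G OR NOT S) only NOT G is left, so G = False.
Set K = False.
All clauses satisfied.

K = False; D = False; G = False; B = True; Q = False; S = True; N = False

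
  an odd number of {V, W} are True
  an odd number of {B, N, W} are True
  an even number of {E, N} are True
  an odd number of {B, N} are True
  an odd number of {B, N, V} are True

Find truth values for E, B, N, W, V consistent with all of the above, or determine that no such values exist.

No satisfying assignment exists.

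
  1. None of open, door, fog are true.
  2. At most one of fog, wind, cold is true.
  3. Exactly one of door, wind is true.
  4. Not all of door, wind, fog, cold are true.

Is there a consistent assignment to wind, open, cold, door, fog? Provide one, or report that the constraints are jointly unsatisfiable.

wind: True; open: False; cold: False; door: False; fog: False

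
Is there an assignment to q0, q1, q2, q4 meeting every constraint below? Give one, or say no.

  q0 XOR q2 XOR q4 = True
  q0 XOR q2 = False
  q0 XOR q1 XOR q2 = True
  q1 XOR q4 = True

No satisfying assignment exists.

Adding constraints 1, 3, 4 mod 2: every variable appears an even number of times on the left, so the left side is 0.
But the right sides sum to 1 (mod 2). 0 ≠ 1 — the system is inconsistent.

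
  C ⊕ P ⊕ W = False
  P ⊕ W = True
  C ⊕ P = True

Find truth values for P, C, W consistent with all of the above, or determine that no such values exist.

P=F; C=T; W=T

C ⊕ P ⊕ W = T ⊕ F ⊕ T = False ✓
P ⊕ W = F ⊕ T = True ✓
C ⊕ P = T ⊕ F = True ✓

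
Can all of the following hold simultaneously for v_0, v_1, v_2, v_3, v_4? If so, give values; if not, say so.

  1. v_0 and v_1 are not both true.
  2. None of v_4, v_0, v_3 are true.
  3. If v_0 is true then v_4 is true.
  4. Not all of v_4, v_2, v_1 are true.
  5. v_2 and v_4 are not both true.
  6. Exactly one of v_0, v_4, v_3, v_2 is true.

v_0=F, v_1=F, v_2=T, v_3=F, v_4=F

  (1) v_0=F, v_1=F — not both ✓
  (2) {v_4, v_0, v_3}: 0 true — none ✓
  (3) v_0=F ⇒ v_4: vacuous ✓
  (4) {v_4, v_2, v_1}: 1/3 true — not all ✓
  (5) v_2=T, v_4=F — not both ✓
  (6) {v_0, v_4, v_3, v_2}: 1 true — exactly one ✓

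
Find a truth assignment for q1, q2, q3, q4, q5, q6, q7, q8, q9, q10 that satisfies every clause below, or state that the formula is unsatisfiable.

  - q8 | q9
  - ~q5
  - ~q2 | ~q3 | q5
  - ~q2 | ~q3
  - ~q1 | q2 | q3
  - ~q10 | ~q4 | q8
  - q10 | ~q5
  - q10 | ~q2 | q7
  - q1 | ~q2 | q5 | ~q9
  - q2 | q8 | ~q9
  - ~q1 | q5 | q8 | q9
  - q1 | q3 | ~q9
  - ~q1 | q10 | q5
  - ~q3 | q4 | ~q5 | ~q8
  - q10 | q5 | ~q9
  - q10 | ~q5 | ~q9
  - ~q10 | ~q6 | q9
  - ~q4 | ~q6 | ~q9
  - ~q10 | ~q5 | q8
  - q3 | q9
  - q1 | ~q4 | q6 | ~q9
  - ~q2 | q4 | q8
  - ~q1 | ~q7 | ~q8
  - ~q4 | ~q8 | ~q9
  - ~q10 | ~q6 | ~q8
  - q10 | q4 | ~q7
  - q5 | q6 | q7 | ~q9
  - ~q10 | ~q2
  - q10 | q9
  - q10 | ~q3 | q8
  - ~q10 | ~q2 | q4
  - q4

q1 = False, q2 = False, q3 = True, q4 = True, q5 = False, q6 = False, q7 = False, q8 = True, q9 = False, q10 = True

Unit clause (~q5) forces q5 = False.
Unit clause (q4) forces q4 = True.
Set q1 = False.
Try q2 = True:
  (~q2 | ~q3 | q5) forces q3 = False.
  (q1 | ~q2 | q5 | ~q9) forces q9 = False.
  clause (q3 | q9) is falsified — backtrack.
So q2 = False.
Set q3 = True.
Set q6 = False.
  then (q1 | ~q4 | q6 | ~q9) forces q9 = False.
  then (q10 | q9) forces q10 = True.
  then (q8 | q9) forces q8 = True.
Set q7 = False.
All clauses satisfied.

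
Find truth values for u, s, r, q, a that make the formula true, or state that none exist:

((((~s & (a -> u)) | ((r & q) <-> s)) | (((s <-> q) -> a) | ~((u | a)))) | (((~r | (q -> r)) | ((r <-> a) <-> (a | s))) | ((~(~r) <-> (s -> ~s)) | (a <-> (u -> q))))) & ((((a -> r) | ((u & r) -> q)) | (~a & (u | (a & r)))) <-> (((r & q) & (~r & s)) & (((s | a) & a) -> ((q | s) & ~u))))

UNSATISFIABLE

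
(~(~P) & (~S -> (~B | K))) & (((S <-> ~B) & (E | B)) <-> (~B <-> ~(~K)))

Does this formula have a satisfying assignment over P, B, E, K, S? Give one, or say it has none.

P=T, B=F, E=T, K=T, S=T

  ~(~P) & (~S -> (~B | K)) = True
    ~(~P) = True
      ~P = False
    ~S -> (~B | K) = True
      ~S = False
      ~B | K = True
        ~B = True
  ((S <-> ~B) & (E | B)) <-> (~B <-> ~(~K)) = True
    (S <-> ~B) & (E | B) = True
      S <-> ~B = True
        ~B = True
      E | B = True
    ~B <-> ~(~K) = True
      ~B = True
      ~(~K) = True
        ~K = False
Both conjuncts True, so the formula holds.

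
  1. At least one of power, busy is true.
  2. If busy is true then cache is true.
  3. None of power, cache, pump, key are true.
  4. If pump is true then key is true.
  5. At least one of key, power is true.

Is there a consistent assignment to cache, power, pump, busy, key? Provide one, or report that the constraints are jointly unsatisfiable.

Case key = True:
  Constraint (3) is violated (key=T) — contradiction.
Case key = False:
  (3) forces power = False.
  Constraint (5) is violated (key=F, power=F) — contradiction.
Both cases fail — unsatisfiable.

Unsatisfiable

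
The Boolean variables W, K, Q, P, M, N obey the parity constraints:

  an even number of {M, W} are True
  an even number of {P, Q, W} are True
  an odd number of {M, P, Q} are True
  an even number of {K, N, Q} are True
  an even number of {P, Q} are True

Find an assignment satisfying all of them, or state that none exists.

Adding constraints 1, 2, 3 mod 2: every variable appears an even number of times on the left, so the left side is 0.
But the right sides sum to 1 (mod 2). 0 ≠ 1 — the system is inconsistent.

No satisfying assignment exists.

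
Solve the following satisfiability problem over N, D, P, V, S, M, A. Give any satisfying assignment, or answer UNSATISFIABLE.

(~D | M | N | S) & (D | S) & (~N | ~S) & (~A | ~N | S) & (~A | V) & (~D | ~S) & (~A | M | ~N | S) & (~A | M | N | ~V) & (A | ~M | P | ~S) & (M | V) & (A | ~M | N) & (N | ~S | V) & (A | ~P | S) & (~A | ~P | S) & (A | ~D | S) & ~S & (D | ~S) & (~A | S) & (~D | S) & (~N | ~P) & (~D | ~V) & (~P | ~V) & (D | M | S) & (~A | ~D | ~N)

Unsatisfiable

Case S = True:
  Clause (~S) is falsified — contradiction.
Case S = False:
  (D | S) forces D = True.
  Clause (~D | S) is falsified — contradiction.
Both cases fail, so the formula is unsatisfiable.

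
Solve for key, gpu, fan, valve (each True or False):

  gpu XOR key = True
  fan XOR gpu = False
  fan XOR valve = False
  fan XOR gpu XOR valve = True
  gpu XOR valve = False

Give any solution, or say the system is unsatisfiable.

key: False, gpu: True, fan: True, valve: True

gpu XOR key = T XOR F = True ✓
fan XOR gpu = T XOR T = False ✓
fan XOR valve = T XOR T = False ✓
fan XOR gpu XOR valve = T XOR T XOR T = True ✓
gpu XOR valve = T XOR T = False ✓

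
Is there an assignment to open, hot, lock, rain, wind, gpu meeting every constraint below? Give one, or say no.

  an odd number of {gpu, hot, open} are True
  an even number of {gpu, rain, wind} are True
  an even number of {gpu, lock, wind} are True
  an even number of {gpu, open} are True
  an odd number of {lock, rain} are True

Adding constraints 2, 3, 5 mod 2: every variable appears an even number of times on the left, so the left side is 0.
But the right sides sum to 1 (mod 2). 0 ≠ 1 — the system is inconsistent.

No satisfying assignment exists.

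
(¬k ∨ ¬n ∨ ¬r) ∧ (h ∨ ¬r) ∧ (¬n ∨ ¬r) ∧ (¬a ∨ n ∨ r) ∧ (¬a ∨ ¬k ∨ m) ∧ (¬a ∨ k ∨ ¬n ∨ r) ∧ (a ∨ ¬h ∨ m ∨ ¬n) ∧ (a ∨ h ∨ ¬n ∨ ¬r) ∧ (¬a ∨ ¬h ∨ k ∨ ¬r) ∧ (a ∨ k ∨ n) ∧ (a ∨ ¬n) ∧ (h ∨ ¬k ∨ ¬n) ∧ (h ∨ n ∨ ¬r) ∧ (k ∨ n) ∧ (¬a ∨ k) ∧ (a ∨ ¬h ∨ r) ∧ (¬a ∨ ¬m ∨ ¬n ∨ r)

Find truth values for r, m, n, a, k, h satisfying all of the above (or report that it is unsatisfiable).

r = True, m = True, n = False, a = False, k = True, h = True

Set r = True.
  then (h ∨ ¬r) forces h = True.
  then (¬n ∨ ¬r) forces n = False.
  then (k ∨ n) forces k = True.
Set m = True.
Set a = False.
All clauses satisfied.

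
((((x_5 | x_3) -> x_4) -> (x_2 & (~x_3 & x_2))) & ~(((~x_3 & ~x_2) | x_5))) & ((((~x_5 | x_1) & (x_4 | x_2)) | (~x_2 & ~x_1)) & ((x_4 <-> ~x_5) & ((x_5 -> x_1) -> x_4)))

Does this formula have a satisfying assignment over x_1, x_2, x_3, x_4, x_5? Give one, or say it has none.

x_1 = True; x_2 = True; x_3 = False; x_4 = True; x_5 = False

  (((x_5 | x_3) -> x_4) -> (x_2 & (~x_3 & x_2))) & ~(((~x_3 & ~x_2) | x_5)) = True
    ((x_5 | x_3) -> x_4) -> (x_2 & (~x_3 & x_2)) = True
      (x_5 | x_3) -> x_4 = True
        x_5 | x_3 = False
      x_2 & (~x_3 & x_2) = True
        ~x_3 & x_2 = True
          ~x_3 = True
    ~(((~x_3 & ~x_2) | x_5)) = True
      (~x_3 & ~x_2) | x_5 = False
        ~x_3 & ~x_2 = False
          ~x_3 = True
          ~x_2 = False
  (((~x_5 | x_1) & (x_4 | x_2)) | (~x_2 & ~x_1)) & ((x_4 <-> ~x_5) & ((x_5 -> x_1) -> x_4)) = True
    ((~x_5 | x_1) & (x_4 | x_2)) | (~x_2 & ~x_1) = True
      (~x_5 | x_1) & (x_4 | x_2) = True
        ~x_5 | x_1 = True
          ~x_5 = True
        x_4 | x_2 = True
      ~x_2 & ~x_1 = False
        ~x_2 = False
        ~x_1 = False
    (x_4 <-> ~x_5) & ((x_5 -> x_1) -> x_4) = True
      x_4 <-> ~x_5 = True
        ~x_5 = True
      (x_5 -> x_1) -> x_4 = True
        x_5 -> x_1 = True
Both conjuncts True, so the formula holds.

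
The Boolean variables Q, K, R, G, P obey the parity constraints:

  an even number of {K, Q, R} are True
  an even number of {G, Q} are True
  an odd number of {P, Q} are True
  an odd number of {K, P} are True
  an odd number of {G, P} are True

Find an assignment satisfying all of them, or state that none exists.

Q = True; K = True; R = False; G = True; P = False

{K, Q, R}: 2 true → even ✓
{G, Q}: 2 true → even ✓
{P, Q}: 1 true → odd ✓
{K, P}: 1 true → odd ✓
{G, P}: 1 true → odd ✓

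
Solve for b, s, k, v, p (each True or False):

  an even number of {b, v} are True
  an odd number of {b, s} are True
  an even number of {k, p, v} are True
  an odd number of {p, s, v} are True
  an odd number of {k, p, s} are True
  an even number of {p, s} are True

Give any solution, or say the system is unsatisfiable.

b=T, s=F, k=T, v=T, p=F

{b, v}: 2 true → even ✓
{b, s}: 1 true → odd ✓
{k, p, v}: 2 true → even ✓
{p, s, v}: 1 true → odd ✓
{k, p, s}: 1 true → odd ✓
{p, s}: 0 true → even ✓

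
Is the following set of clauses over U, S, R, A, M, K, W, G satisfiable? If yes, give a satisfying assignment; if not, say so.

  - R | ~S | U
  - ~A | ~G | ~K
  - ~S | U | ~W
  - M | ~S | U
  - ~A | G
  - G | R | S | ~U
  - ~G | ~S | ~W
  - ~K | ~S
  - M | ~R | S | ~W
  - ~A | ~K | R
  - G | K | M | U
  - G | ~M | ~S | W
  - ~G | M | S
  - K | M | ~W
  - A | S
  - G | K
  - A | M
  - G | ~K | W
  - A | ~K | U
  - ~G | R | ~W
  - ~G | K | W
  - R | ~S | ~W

Set U = False.
Set S = False.
  then (A | S) forces A = True.
  then (~A | G) forces G = True.
  then (~G | M | S) forces M = True.
  then (~A | ~G | ~K) forces K = False.
  then (~G | K | W) forces W = True.
  then (~G | R | ~W) forces R = True.
All clauses satisfied.

U=F; S=F; R=T; A=T; M=T; K=F; W=T; G=T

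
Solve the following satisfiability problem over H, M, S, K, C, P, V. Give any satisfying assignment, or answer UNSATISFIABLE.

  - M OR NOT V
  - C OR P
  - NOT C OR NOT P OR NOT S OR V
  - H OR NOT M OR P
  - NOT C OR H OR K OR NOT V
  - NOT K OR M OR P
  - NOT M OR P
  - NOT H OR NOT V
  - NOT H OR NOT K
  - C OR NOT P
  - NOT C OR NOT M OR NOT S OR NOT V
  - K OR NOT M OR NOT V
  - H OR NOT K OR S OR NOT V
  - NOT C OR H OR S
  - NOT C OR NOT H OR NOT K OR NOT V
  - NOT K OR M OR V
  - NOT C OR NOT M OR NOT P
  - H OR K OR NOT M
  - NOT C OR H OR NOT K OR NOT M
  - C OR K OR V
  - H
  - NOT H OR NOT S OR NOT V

Unit clause (H) forces H = True.
In (NOT H OR NOT V) only NOT V is left, so V = False.
In (NOT H OR NOT K) only NOT K is left, so K = False.
In (C OR K OR V) only C is left, so C = True.
Try M = True:
  (NOT M OR P) forces P = True.
  clause (NOT C OR NOT M OR NOT P) is falsified — backtrack.
So M = False.
Set S = False.
Set P = True.
All clauses satisfied.

H=T; M=F; S=F; K=F; C=T; P=T; V=F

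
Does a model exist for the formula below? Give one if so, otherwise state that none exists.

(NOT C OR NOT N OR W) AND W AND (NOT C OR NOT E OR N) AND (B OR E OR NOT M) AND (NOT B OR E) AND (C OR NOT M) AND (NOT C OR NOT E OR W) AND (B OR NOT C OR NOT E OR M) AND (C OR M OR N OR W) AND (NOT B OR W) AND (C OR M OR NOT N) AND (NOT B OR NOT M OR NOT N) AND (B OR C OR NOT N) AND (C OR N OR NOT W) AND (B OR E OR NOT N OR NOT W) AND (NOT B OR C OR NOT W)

Unit clause (W) forces W = True.
Try C = False:
  (C OR NOT M) forces M = False.
  (C OR M OR NOT N) forces N = False.
  clause (C OR N OR NOT W) is falsified — backtrack.
So C = True.
Set B = False.
Set N = False.
  then (NOT C OR NOT E OR N) forces E = False.
  then (B OR E OR NOT M) forces M = False.
All clauses satisfied.

C = True; B = False; W = True; N = False; E = False; M = False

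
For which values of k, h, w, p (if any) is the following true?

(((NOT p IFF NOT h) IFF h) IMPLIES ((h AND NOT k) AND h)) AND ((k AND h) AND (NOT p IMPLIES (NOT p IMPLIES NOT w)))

k=T, h=T, w=F, p=F

  ((NOT p IFF NOT h) IFF h) IMPLIES ((h AND NOT k) AND h) = True
    (NOT p IFF NOT h) IFF h = False
      NOT p IFF NOT h = False
        NOT p = True
        NOT h = False
    (h AND NOT k) AND h = False
      h AND NOT k = False
        NOT k = False
  (k AND h) AND (NOT p IMPLIES (NOT p IMPLIES NOT w)) = True
    k AND h = True
    NOT p IMPLIES (NOT p IMPLIES NOT w) = True
      NOT p = True
      NOT p IMPLIES NOT w = True
        NOT p = True
        NOT w = True
Both conjuncts True, so the formula holds.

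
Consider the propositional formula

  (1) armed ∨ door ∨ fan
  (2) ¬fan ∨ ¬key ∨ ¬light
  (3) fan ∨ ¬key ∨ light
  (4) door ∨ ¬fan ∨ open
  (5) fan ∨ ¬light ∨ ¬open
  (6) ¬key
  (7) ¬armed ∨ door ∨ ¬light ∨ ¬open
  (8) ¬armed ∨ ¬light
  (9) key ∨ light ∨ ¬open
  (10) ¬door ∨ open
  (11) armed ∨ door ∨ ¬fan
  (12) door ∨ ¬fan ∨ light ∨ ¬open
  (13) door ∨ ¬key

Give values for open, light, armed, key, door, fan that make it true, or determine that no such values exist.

open = False, light = False, armed = True, key = False, door = False, fan = False

Unit clause (¬key) forces key = False.
Set open = False.
  then (¬door ∨ open) forces door = False.
  then (door ∨ ¬fan ∨ open) forces fan = False.
  then (armed ∨ door ∨ fan) forces armed = True.
  then (¬armed ∨ ¬light) forces light = False.
All clauses satisfied.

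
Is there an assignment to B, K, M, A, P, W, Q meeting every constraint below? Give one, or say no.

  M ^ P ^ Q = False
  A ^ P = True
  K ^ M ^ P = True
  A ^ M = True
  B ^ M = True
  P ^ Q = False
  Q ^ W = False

B = True; K = True; M = False; A = True; P = False; W = False; Q = False

M ^ P ^ Q = F ^ F ^ F = False ✓
A ^ P = T ^ F = True ✓
K ^ M ^ P = T ^ F ^ F = True ✓
A ^ M = T ^ F = True ✓
B ^ M = T ^ F = True ✓
P ^ Q = F ^ F = False ✓
Q ^ W = F ^ F = False ✓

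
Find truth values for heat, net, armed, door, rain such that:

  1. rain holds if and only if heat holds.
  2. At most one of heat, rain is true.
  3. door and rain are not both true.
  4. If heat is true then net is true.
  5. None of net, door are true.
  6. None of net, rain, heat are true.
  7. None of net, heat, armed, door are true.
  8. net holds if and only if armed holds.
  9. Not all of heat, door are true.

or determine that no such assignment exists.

heat=F; net=F; armed=F; door=F; rain=F

  (1) rain=F, heat=F — same ✓
  (2) {heat, rain}: 0 true — at most one ✓
  (3) door=F, rain=F — not both ✓
  (4) heat=F ⇒ net: vacuous ✓
  (5) {net, door}: 0 true — none ✓
  (6) {net, rain, heat}: 0 true — none ✓
  (7) {net, heat, armed, door}: 0 true — none ✓
  (8) net=F, armed=F — same ✓
  (9) {heat, door}: 0/2 true — not all ✓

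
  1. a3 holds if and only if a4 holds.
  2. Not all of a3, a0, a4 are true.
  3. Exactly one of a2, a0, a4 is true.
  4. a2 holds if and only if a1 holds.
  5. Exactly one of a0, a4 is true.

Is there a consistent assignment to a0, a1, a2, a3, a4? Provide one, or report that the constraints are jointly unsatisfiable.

a0=T, a1=F, a2=F, a3=F, a4=F

  (1) a3=F, a4=F — same ✓
  (2) {a3, a0, a4}: 1/3 true — not all ✓
  (3) {a2, a0, a4}: 1 true — exactly one ✓
  (4) a2=F, a1=F — same ✓
  (5) {a0, a4}: 1 true — exactly one ✓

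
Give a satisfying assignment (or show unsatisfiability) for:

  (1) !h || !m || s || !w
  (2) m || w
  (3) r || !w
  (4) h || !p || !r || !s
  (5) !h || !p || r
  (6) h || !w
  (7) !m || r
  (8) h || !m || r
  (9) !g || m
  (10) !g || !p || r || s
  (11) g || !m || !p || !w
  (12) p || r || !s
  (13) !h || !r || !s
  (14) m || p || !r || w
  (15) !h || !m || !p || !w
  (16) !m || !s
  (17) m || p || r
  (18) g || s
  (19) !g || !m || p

Set p = True.
Set h = False.
  then (h || !w) forces w = False.
  then (m || w) forces m = True.
  then (!m || r) forces r = True.
  then (!m || !s) forces s = False.
  then (g || s) forces g = True.
All clauses satisfied.

p: True, h: False, g: True, m: True, w: False, r: True, s: False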